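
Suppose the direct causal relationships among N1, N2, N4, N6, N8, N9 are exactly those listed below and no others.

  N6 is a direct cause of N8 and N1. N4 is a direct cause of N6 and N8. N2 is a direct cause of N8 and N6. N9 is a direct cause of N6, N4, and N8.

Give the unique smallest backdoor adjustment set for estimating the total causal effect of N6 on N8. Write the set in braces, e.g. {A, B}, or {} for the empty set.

Variables eligible for adjustment (non-descendants of N6, excluding N6 and N8): {N2, N4, N9}.
Backdoor paths from N6 to N8:
  P1: N6 <- N9 -> N4 -> N8
  P2: N6 <- N9 -> N8
  P3: N6 <- N2 -> N8
  P4: N6 <- N4 <- N9 -> N8
  P5: N6 <- N4 -> N8
The empty set is not sufficient: P1 (N6 <- N9 -> N4 -> N8) has no collider blocking it and no conditioned non-collider, so it is open.
Try {N2, N4, N9}:
  P1: blocked at fork node N9 ∈ conditioning set.
  P2: blocked at fork node N9 ∈ conditioning set.
  P3: blocked at fork node N2 ∈ conditioning set.
  P4: blocked at chain node N4 ∈ conditioning set.
  P5: blocked at fork node N4 ∈ conditioning set.
{N2, N4, N9} contains no descendant of N6 and blocks every backdoor path.
Every element of {N2, N4, N9} is needed (dropping N2 leaves P3 open; dropping N4 leaves P5 open; dropping N9 leaves P2 open), so no proper subset is valid.
Among all size-3 subsets of the eligible variables, only {N2, N4, N9} blocks every backdoor path, so it is the unique smallest valid adjustment set.

{N2, N4, N9}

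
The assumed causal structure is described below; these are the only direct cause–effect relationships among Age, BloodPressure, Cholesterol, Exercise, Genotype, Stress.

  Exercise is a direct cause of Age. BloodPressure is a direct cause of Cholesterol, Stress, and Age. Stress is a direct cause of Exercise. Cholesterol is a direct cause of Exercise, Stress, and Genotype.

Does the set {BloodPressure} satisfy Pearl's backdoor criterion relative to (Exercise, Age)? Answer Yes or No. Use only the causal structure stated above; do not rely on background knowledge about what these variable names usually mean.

Backdoor paths from Exercise to Age (paths whose first edge points into Exercise):
  P1: Exercise <- Cholesterol <- BloodPressure -> Age
  P2: Exercise <- Cholesterol -> Stress <- BloodPressure -> Age
  P3: Exercise <- Stress <- BloodPressure -> Age
  P4: Exercise <- Stress <- Cholesterol <- BloodPressure -> Age
Condition 1 (no descendant of Exercise in the set): holds — descendants of Exercise are {Age}; none are in {BloodPressure}.
Condition 2 (every backdoor path blocked by {BloodPressure}):
  P1: blocked at fork node BloodPressure ∈ conditioning set.
  P2: blocked at collider Stress (neither it nor any descendant is in the conditioning set).
  P3: blocked at fork node BloodPressure ∈ conditioning set.
  P4: blocked at fork node BloodPressure ∈ conditioning set.
{BloodPressure} satisfies the backdoor criterion.

Yes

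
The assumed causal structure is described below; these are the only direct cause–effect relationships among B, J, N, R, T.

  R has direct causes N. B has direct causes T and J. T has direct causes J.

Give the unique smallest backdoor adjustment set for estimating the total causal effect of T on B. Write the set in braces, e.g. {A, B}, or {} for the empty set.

Variables eligible for adjustment (non-descendants of T, excluding T and B): {J, N, R}.
Backdoor paths from T to B:
  P1: T <- J -> B
The empty set is not sufficient: P1 (T <- J -> B) has no collider blocking it and no conditioned non-collider, so it is open.
Try {J}:
  P1: blocked at fork node J ∈ conditioning set.
{J} contains no descendant of T and blocks every backdoor path.
No other singleton works — e.g. {N} leaves P1 open — so {J} is the unique smallest valid adjustment set.

{J}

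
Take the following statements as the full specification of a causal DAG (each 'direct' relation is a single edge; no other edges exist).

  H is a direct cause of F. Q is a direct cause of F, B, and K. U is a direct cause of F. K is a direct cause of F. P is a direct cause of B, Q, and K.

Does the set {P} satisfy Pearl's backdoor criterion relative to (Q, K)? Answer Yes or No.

Yes

Backdoor paths from Q to K (paths whose first edge points into Q):
  P1: Q <- P -> K
Condition 1 (no descendant of Q in the set): holds — descendants of Q are {B, F, K}; none are in {P}.
Condition 2 (every backdoor path blocked by {P}):
  P1: blocked at fork node P ∈ conditioning set.
{P} satisfies the backdoor criterion.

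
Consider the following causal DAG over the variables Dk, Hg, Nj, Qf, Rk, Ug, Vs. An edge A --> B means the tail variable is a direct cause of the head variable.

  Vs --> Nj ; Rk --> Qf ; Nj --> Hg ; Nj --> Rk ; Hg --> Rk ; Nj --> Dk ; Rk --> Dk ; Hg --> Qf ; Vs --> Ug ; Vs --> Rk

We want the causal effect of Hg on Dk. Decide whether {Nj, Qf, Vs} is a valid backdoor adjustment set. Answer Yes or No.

No

Backdoor paths from Hg to Dk (paths whose first edge points into Hg):
  P1: Hg <- Nj <- Vs -> Rk -> Dk
  P2: Hg <- Nj -> Rk -> Dk
  P3: Hg <- Nj -> Dk
Condition 1 (no descendant of Hg in the set): FAILS — Qf is a descendant of Hg.
Condition 2 (every backdoor path blocked by {Nj, Qf, Vs}):
  P1: blocked at chain node Nj ∈ conditioning set.
  P2: blocked at fork node Nj ∈ conditioning set.
  P3: blocked at fork node Nj ∈ conditioning set.
{Nj, Qf, Vs} does not satisfy the backdoor criterion.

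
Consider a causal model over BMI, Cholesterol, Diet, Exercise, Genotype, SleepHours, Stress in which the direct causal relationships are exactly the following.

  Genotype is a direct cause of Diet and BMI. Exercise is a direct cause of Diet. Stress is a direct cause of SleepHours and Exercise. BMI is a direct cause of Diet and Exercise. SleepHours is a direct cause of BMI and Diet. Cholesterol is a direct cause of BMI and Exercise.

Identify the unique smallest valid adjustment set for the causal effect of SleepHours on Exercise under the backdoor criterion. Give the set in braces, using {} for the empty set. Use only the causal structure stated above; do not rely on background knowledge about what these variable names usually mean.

Variables eligible for adjustment (non-descendants of SleepHours, excluding SleepHours and Exercise): {Cholesterol, Genotype, Stress}.
Backdoor paths from SleepHours to Exercise:
  P1: SleepHours <- Stress -> Exercise
The empty set is not sufficient: P1 (SleepHours <- Stress -> Exercise) has no collider blocking it and no conditioned non-collider, so it is open.
Try {Stress}:
  P1: blocked at fork node Stress ∈ conditioning set.
{Stress} contains no descendant of SleepHours and blocks every backdoor path.
No other singleton works — e.g. {Genotype} leaves P1 open — so {Stress} is the unique smallest valid adjustment set.

{Stress}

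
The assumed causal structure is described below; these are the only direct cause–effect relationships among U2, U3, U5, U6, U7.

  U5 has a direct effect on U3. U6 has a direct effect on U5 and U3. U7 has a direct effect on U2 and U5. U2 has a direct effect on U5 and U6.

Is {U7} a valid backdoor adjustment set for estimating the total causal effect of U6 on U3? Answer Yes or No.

No

Backdoor paths from U6 to U3 (paths whose first edge points into U6):
  P1: U6 <- U2 <- U7 -> U5 -> U3
  P2: U6 <- U2 -> U5 -> U3
Condition 1 (no descendant of U6 in the set): holds — descendants of U6 are {U3, U5}; none are in {U7}.
Condition 2 (every backdoor path blocked by {U7}):
  P1: blocked at fork node U7 ∈ conditioning set.
  P2: open — no interior node is in the conditioning set.
{U7} does not satisfy the backdoor criterion.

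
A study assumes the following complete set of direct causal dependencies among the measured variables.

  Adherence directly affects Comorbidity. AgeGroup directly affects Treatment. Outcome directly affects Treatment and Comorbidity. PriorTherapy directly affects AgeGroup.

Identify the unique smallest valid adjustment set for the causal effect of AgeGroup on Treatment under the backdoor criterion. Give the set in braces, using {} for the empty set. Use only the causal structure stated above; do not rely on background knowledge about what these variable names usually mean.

{}

Variables eligible for adjustment (non-descendants of AgeGroup, excluding AgeGroup and Treatment): {Adherence, Comorbidity, Outcome, PriorTherapy}.
Backdoor paths from AgeGroup to Treatment:
  (none)
With no backdoor paths the empty set already satisfies the criterion, and it is trivially minimal.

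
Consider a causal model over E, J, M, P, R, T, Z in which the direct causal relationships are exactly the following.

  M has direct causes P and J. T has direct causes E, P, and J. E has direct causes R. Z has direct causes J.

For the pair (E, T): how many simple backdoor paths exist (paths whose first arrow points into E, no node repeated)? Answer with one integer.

A backdoor path from E to T is any simple undirected path whose first edge points into E (i.e. leaves E via a parent).
Parents of E: {R}.
No simple path from any parent of E reaches T without revisiting E, so there are no backdoor paths.

0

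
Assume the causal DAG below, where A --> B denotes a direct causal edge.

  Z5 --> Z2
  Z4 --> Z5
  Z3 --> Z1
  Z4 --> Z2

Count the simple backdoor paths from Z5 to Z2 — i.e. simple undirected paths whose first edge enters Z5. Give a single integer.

A backdoor path from Z5 to Z2 is any simple undirected path whose first edge points into Z5 (i.e. leaves Z5 via a parent).
Parents of Z5: {Z4}.
Enumerating:
  P1: Z5 <- Z4 -> Z2
That exhausts the simple backdoor paths. Count: 1.

1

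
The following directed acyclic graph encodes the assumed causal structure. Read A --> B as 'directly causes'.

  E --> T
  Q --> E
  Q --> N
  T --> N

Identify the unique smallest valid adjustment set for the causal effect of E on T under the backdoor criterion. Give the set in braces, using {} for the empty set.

Variables eligible for adjustment (non-descendants of E, excluding E and T): {Q}.
Backdoor paths from E to T:
  P1: E <- Q -> N <- T
Each backdoor path contains an unconditioned collider, so every path is already blocked with the empty conditioning set:
  P1: blocked at collider N (neither it nor any descendant is in the conditioning set).
The empty set is therefore the unique smallest valid set.

{}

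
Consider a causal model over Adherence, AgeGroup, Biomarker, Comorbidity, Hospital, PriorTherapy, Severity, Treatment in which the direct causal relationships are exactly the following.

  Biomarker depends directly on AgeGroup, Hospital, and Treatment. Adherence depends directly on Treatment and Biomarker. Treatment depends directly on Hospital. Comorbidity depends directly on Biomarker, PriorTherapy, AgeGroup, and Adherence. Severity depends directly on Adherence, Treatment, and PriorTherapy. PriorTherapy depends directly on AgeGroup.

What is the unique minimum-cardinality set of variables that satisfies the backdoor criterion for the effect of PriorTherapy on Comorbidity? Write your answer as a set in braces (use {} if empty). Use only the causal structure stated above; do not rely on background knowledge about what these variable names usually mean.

Variables eligible for adjustment (non-descendants of PriorTherapy, excluding PriorTherapy and Comorbidity): {Adherence, AgeGroup, Biomarker, Hospital, Treatment}.
Backdoor paths from PriorTherapy to Comorbidity:
  P1: PriorTherapy <- AgeGroup -> Biomarker <- Hospital -> Treatment -> Adherence -> Comorbidity
  P2: PriorTherapy <- AgeGroup -> Biomarker <- Hospital -> Treatment -> Severity <- Adherence -> Comorbidity
  P3: PriorTherapy <- AgeGroup -> Biomarker <- Treatment -> Adherence -> Comorbidity
  P4: PriorTherapy <- AgeGroup -> Biomarker <- Treatment -> Severity <- Adherence -> Comorbidity
  P5: PriorTherapy <- AgeGroup -> Biomarker -> Adherence -> Comorbidity
  P6: PriorTherapy <- AgeGroup -> Biomarker -> Comorbidity
  P7: PriorTherapy <- AgeGroup -> Comorbidity
The empty set is not sufficient: P5 (PriorTherapy <- AgeGroup -> Biomarker -> Adherence -> Comorbidity) has no collider blocking it and no conditioned non-collider, so it is open.
Try {AgeGroup}:
  P1: blocked at fork node AgeGroup ∈ conditioning set.
  P2: blocked at fork node AgeGroup ∈ conditioning set.
  P3: blocked at fork node AgeGroup ∈ conditioning set.
  P4: blocked at fork node AgeGroup ∈ conditioning set.
  P5: blocked at fork node AgeGroup ∈ conditioning set.
  P6: blocked at fork node AgeGroup ∈ conditioning set.
  P7: blocked at fork node AgeGroup ∈ conditioning set.
{AgeGroup} contains no descendant of PriorTherapy and blocks every backdoor path.
No other singleton works — e.g. {Hospital} leaves P5 open — so {AgeGroup} is the unique smallest valid adjustment set.

{AgeGroup}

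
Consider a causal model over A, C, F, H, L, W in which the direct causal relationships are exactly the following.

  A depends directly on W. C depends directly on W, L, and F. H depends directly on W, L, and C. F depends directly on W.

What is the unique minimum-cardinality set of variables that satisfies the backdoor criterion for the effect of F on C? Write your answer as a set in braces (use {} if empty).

{W}

Variables eligible for adjustment (non-descendants of F, excluding F and C): {A, L, W}.
Backdoor paths from F to C:
  P1: F <- W -> C
  P2: F <- W -> H <- L -> C
  P3: F <- W -> H <- C
The empty set is not sufficient: P1 (F <- W -> C) has no collider blocking it and no conditioned non-collider, so it is open.
Try {W}:
  P1: blocked at fork node W ∈ conditioning set.
  P2: blocked at fork node W ∈ conditioning set.
  P3: blocked at fork node W ∈ conditioning set.
{W} contains no descendant of F and blocks every backdoor path.
No other singleton works — e.g. {L} leaves P1 open — so {W} is the unique smallest valid adjustment set.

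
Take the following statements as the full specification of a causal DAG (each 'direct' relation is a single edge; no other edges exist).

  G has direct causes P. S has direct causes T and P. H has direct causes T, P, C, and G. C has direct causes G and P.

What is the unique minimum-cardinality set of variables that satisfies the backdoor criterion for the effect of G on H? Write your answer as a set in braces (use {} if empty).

{P}

Variables eligible for adjustment (non-descendants of G, excluding G and H): {P, S, T}.
Backdoor paths from G to H:
  P1: G <- P -> C -> H
  P2: G <- P -> H
  P3: G <- P -> S <- T -> H
The empty set is not sufficient: P1 (G <- P -> C -> H) has no collider blocking it and no conditioned non-collider, so it is open.
Try {P}:
  P1: blocked at fork node P ∈ conditioning set.
  P2: blocked at fork node P ∈ conditioning set.
  P3: blocked at fork node P ∈ conditioning set.
{P} contains no descendant of G and blocks every backdoor path.
No other singleton works — e.g. {T} leaves P1 open — so {P} is the unique smallest valid adjustment set.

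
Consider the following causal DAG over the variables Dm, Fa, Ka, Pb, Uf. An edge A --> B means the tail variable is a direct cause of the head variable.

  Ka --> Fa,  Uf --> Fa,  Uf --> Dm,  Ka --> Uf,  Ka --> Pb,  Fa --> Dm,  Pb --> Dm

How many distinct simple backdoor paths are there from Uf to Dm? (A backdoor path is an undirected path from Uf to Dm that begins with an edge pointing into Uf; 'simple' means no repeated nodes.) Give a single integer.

2

A backdoor path from Uf to Dm is any simple undirected path whose first edge points into Uf (i.e. leaves Uf via a parent).
Parents of Uf: {Ka}.
Enumerating:
  P1: Uf <- Ka -> Pb -> Dm
  P2: Uf <- Ka -> Fa -> Dm
That exhausts the simple backdoor paths. Count: 2.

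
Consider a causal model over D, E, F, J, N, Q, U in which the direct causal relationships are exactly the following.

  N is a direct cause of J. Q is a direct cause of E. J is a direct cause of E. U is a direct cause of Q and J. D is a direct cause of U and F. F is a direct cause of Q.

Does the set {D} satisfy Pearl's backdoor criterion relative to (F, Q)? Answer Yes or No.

Backdoor paths from F to Q (paths whose first edge points into F):
  P1: F <- D -> U -> Q
  P2: F <- D -> U -> J -> E <- Q
Condition 1 (no descendant of F in the set): holds — descendants of F are {E, Q}; none are in {D}.
Condition 2 (every backdoor path blocked by {D}):
  P1: blocked at fork node D ∈ conditioning set.
  P2: blocked at fork node D ∈ conditioning set.
{D} satisfies the backdoor criterion.

Yes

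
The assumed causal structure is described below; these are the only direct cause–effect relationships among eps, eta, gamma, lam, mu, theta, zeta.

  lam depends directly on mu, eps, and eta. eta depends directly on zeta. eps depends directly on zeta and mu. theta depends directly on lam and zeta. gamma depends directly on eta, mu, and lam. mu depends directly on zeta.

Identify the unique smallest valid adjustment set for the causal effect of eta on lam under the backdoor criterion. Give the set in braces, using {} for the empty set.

{zeta}

Variables eligible for adjustment (non-descendants of eta, excluding eta and lam): {eps, mu, zeta}.
Backdoor paths from eta to lam:
  P1: eta <- zeta -> mu -> eps -> lam
  P2: eta <- zeta -> mu -> lam
  P3: eta <- zeta -> mu -> gamma <- lam
  P4: eta <- zeta -> eps <- mu -> lam
  P5: eta <- zeta -> eps <- mu -> gamma <- lam
  P6: eta <- zeta -> eps -> lam
  P7: eta <- zeta -> theta <- lam
The empty set is not sufficient: P1 (eta <- zeta -> mu -> eps -> lam) has no collider blocking it and no conditioned non-collider, so it is open.
Try {zeta}:
  P1: blocked at fork node zeta ∈ conditioning set.
  P2: blocked at fork node zeta ∈ conditioning set.
  P3: blocked at fork node zeta ∈ conditioning set.
  P4: blocked at fork node zeta ∈ conditioning set.
  P5: blocked at fork node zeta ∈ conditioning set.
  P6: blocked at fork node zeta ∈ conditioning set.
  P7: blocked at fork node zeta ∈ conditioning set.
{zeta} contains no descendant of eta and blocks every backdoor path.
No other singleton works — e.g. {mu} leaves P6 open — so {zeta} is the unique smallest valid adjustment set.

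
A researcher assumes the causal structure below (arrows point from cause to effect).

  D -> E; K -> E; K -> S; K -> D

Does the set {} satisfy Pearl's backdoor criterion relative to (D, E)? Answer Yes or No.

No

Backdoor paths from D to E (paths whose first edge points into D):
  P1: D <- K -> E
Condition 1 (no descendant of D in the set): holds — descendants of D are {E}; none are in {}.
Condition 2 (every backdoor path blocked by {}):
  P1: open — no interior node is in the conditioning set.
{} does not satisfy the backdoor criterion.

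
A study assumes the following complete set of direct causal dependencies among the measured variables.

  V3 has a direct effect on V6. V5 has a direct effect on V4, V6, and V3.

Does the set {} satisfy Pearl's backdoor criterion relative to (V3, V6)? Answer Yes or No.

Backdoor paths from V3 to V6 (paths whose first edge points into V3):
  P1: V3 <- V5 -> V6
Condition 1 (no descendant of V3 in the set): holds — descendants of V3 are {V6}; none are in {}.
Condition 2 (every backdoor path blocked by {}):
  P1: open — no interior node is in the conditioning set.
{} does not satisfy the backdoor criterion.

No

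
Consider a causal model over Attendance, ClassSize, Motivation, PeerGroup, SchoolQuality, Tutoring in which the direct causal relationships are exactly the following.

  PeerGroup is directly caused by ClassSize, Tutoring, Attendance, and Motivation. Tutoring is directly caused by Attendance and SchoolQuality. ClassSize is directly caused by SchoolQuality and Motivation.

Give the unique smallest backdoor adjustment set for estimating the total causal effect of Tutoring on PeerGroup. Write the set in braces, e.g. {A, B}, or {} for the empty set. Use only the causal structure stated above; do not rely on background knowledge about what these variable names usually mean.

{Attendance, SchoolQuality}

Variables eligible for adjustment (non-descendants of Tutoring, excluding Tutoring and PeerGroup): {Attendance, ClassSize, Motivation, SchoolQuality}.
Backdoor paths from Tutoring to PeerGroup:
  P1: Tutoring <- SchoolQuality -> ClassSize <- Motivation -> PeerGroup
  P2: Tutoring <- SchoolQuality -> ClassSize -> PeerGroup
  P3: Tutoring <- Attendance -> PeerGroup
The empty set is not sufficient: P2 (Tutoring <- SchoolQuality -> ClassSize -> PeerGroup) has no collider blocking it and no conditioned non-collider, so it is open.
Try {Attendance, SchoolQuality}:
  P1: blocked at fork node SchoolQuality ∈ conditioning set.
  P2: blocked at fork node SchoolQuality ∈ conditioning set.
  P3: blocked at fork node Attendance ∈ conditioning set.
{Attendance, SchoolQuality} contains no descendant of Tutoring and blocks every backdoor path.
Every element of {Attendance, SchoolQuality} is needed (dropping Attendance leaves P3 open; dropping SchoolQuality leaves P2 open), so no proper subset is valid.
Among all size-2 subsets of the eligible variables, only {Attendance, SchoolQuality} blocks every backdoor path, so it is the unique smallest valid adjustment set.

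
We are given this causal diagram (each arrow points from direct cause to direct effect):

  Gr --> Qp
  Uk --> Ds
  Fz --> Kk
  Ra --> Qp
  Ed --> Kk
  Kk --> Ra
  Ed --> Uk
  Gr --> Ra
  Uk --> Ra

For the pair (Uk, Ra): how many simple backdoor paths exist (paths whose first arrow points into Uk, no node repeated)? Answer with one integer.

A backdoor path from Uk to Ra is any simple undirected path whose first edge points into Uk (i.e. leaves Uk via a parent).
Parents of Uk: {Ed}.
Enumerating:
  P1: Uk <- Ed -> Kk -> Ra
That exhausts the simple backdoor paths. Count: 1.

1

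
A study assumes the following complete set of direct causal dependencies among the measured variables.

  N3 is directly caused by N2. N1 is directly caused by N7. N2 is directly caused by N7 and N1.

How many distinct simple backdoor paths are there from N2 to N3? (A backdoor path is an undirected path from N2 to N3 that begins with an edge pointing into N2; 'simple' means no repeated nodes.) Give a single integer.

A backdoor path from N2 to N3 is any simple undirected path whose first edge points into N2 (i.e. leaves N2 via a parent).
Parents of N2: {N1, N7}.
No simple path from any parent of N2 reaches N3 without revisiting N2, so there are no backdoor paths.

0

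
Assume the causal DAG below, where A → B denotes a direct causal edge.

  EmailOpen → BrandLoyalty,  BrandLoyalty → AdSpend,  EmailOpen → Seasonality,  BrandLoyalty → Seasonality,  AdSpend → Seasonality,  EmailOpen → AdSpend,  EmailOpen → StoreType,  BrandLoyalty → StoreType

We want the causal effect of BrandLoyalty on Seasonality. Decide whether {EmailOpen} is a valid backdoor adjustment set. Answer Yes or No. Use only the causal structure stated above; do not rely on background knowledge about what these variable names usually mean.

Yes

Backdoor paths from BrandLoyalty to Seasonality (paths whose first edge points into BrandLoyalty):
  P1: BrandLoyalty <- EmailOpen -> AdSpend -> Seasonality
  P2: BrandLoyalty <- EmailOpen -> Seasonality
Condition 1 (no descendant of BrandLoyalty in the set): holds — descendants of BrandLoyalty are {AdSpend, Seasonality, StoreType}; none are in {EmailOpen}.
Condition 2 (every backdoor path blocked by {EmailOpen}):
  P1: blocked at fork node EmailOpen ∈ conditioning set.
  P2: blocked at fork node EmailOpen ∈ conditioning set.
{EmailOpen} satisfies the backdoor criterion.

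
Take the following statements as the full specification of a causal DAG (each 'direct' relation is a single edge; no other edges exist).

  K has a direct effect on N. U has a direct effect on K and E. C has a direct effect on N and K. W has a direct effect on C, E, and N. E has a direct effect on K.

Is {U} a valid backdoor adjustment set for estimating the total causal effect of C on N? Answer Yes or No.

Backdoor paths from C to N (paths whose first edge points into C):
  P1: C <- W -> E <- U -> K -> N
  P2: C <- W -> E -> K -> N
  P3: C <- W -> N
Condition 1 (no descendant of C in the set): holds — descendants of C are {K, N}; none are in {U}.
Condition 2 (every backdoor path blocked by {U}):
  P1: blocked at collider E (neither it nor any descendant is in the conditioning set).
  P2: open — no interior node is in the conditioning set.
  P3: open — no interior node is in the conditioning set.
{U} does not satisfy the backdoor criterion.

No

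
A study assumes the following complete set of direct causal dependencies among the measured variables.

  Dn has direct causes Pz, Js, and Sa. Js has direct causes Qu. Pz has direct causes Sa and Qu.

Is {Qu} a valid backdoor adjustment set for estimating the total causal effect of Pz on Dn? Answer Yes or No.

No

Backdoor paths from Pz to Dn (paths whose first edge points into Pz):
  P1: Pz <- Qu -> Js -> Dn
  P2: Pz <- Sa -> Dn
Condition 1 (no descendant of Pz in the set): holds — descendants of Pz are {Dn}; none are in {Qu}.
Condition 2 (every backdoor path blocked by {Qu}):
  P1: blocked at fork node Qu ∈ conditioning set.
  P2: open — no interior node is in the conditioning set.
{Qu} does not satisfy the backdoor criterion.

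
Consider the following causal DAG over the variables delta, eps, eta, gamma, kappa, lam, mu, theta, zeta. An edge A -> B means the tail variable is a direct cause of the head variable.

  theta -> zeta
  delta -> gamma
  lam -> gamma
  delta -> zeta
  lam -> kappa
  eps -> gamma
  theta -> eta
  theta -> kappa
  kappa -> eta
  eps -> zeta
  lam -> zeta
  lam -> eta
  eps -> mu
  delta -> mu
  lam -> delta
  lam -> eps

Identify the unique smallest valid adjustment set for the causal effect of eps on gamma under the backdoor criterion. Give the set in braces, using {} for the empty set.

{lam}

Variables eligible for adjustment (non-descendants of eps, excluding eps and gamma): {delta, eta, kappa, lam, theta}.
Backdoor paths from eps to gamma:
  P1: eps <- lam -> delta -> gamma
  P2: eps <- lam -> gamma
  P3: eps <- lam -> zeta <- delta -> gamma
  P4: eps <- lam -> kappa <- theta -> zeta <- delta -> gamma
  P5: eps <- lam -> kappa -> eta <- theta -> zeta <- delta -> gamma
  P6: eps <- lam -> eta <- theta -> zeta <- delta -> gamma
  P7: eps <- lam -> eta <- kappa <- theta -> zeta <- delta -> gamma
The empty set is not sufficient: P1 (eps <- lam -> delta -> gamma) has no collider blocking it and no conditioned non-collider, so it is open.
Try {lam}:
  P1: blocked at fork node lam ∈ conditioning set.
  P2: blocked at fork node lam ∈ conditioning set.
  P3: blocked at fork node lam ∈ conditioning set.
  P4: blocked at fork node lam ∈ conditioning set.
  P5: blocked at fork node lam ∈ conditioning set.
  P6: blocked at fork node lam ∈ conditioning set.
  P7: blocked at fork node lam ∈ conditioning set.
{lam} contains no descendant of eps and blocks every backdoor path.
No other singleton works — e.g. {theta} leaves P1 open — so {lam} is the unique smallest valid adjustment set.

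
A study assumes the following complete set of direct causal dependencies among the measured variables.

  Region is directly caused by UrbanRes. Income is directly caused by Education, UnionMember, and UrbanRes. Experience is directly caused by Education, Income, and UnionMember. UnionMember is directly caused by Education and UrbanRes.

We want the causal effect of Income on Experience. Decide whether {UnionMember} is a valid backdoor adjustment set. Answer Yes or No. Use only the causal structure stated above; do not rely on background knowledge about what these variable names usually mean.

No

Backdoor paths from Income to Experience (paths whose first edge points into Income):
  P1: Income <- UrbanRes -> UnionMember <- Education -> Experience
  P2: Income <- UrbanRes -> UnionMember -> Experience
  P3: Income <- Education -> UnionMember -> Experience
  P4: Income <- Education -> Experience
  P5: Income <- UnionMember <- Education -> Experience
  P6: Income <- UnionMember -> Experience
Condition 1 (no descendant of Income in the set): holds — descendants of Income are {Experience}; none are in {UnionMember}.
Condition 2 (every backdoor path blocked by {UnionMember}):
  P1: open — collider(s) UnionMember are conditioned on (or have a conditioned descendant) and no non-collider on the path is in the set.
  P2: blocked at chain node UnionMember ∈ conditioning set.
  P3: blocked at chain node UnionMember ∈ conditioning set.
  P4: open — no interior node is in the conditioning set.
  P5: blocked at chain node UnionMember ∈ conditioning set.
  P6: blocked at fork node UnionMember ∈ conditioning set.
{UnionMember} does not satisfy the backdoor criterion.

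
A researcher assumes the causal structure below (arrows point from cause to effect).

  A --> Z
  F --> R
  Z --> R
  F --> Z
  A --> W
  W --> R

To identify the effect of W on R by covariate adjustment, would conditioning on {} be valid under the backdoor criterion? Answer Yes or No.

No

Backdoor paths from W to R (paths whose first edge points into W):
  P1: W <- A -> Z <- F -> R
  P2: W <- A -> Z -> R
Condition 1 (no descendant of W in the set): holds — descendants of W are {R}; none are in {}.
Condition 2 (every backdoor path blocked by {}):
  P1: blocked at collider Z (neither it nor any descendant is in the conditioning set).
  P2: open — no interior node is in the conditioning set.
{} does not satisfy the backdoor criterion.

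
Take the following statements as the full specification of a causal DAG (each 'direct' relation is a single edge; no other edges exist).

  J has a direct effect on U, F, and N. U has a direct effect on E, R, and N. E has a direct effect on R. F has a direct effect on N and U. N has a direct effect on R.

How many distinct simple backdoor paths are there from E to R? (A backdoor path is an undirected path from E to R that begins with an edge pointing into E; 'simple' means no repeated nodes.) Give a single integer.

A backdoor path from E to R is any simple undirected path whose first edge points into E (i.e. leaves E via a parent).
Parents of E: {U}.
Enumerating:
  P1: E <- U <- J -> F -> N -> R
  P2: E <- U <- J -> N -> R
  P3: E <- U <- F <- J -> N -> R
  P4: E <- U <- F -> N -> R
  P5: E <- U -> N -> R
  P6: E <- U -> R
That exhausts the simple backdoor paths. Count: 6.

6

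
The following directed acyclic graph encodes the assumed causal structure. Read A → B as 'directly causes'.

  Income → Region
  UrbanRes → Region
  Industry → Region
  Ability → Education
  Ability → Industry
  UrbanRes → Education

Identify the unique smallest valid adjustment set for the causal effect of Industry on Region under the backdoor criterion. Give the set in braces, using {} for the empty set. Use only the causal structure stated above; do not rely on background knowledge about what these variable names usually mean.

{}

Variables eligible for adjustment (non-descendants of Industry, excluding Industry and Region): {Ability, Education, Income, UrbanRes}.
Backdoor paths from Industry to Region:
  P1: Industry <- Ability -> Education <- UrbanRes -> Region
Each backdoor path contains an unconditioned collider, so every path is already blocked with the empty conditioning set:
  P1: blocked at collider Education (neither it nor any descendant is in the conditioning set).
The empty set is therefore the unique smallest valid set.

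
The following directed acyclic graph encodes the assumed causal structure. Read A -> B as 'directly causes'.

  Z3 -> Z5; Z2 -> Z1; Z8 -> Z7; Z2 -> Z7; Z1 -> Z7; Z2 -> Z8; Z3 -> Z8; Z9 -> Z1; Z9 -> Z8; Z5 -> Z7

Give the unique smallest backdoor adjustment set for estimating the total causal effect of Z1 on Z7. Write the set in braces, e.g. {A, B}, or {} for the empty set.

{Z2, Z9}

Variables eligible for adjustment (non-descendants of Z1, excluding Z1 and Z7): {Z2, Z3, Z5, Z8, Z9}.
Backdoor paths from Z1 to Z7:
  P1: Z1 <- Z9 -> Z8 <- Z3 -> Z5 -> Z7
  P2: Z1 <- Z9 -> Z8 <- Z2 -> Z7
  P3: Z1 <- Z9 -> Z8 -> Z7
  P4: Z1 <- Z2 -> Z8 <- Z3 -> Z5 -> Z7
  P5: Z1 <- Z2 -> Z8 -> Z7
  P6: Z1 <- Z2 -> Z7
The empty set is not sufficient: P3 (Z1 <- Z9 -> Z8 -> Z7) has no collider blocking it and no conditioned non-collider, so it is open.
Try {Z2, Z9}:
  P1: blocked at fork node Z9 ∈ conditioning set.
  P2: blocked at fork node Z9 ∈ conditioning set.
  P3: blocked at fork node Z9 ∈ conditioning set.
  P4: blocked at fork node Z2 ∈ conditioning set.
  P5: blocked at fork node Z2 ∈ conditioning set.
  P6: blocked at fork node Z2 ∈ conditioning set.
{Z2, Z9} contains no descendant of Z1 and blocks every backdoor path.
Every element of {Z2, Z9} is needed (dropping Z2 leaves P5 open; dropping Z9 leaves P3 open), so no proper subset is valid.
Among all size-2 subsets of the eligible variables, only {Z2, Z9} blocks every backdoor path, so it is the unique smallest valid adjustment set.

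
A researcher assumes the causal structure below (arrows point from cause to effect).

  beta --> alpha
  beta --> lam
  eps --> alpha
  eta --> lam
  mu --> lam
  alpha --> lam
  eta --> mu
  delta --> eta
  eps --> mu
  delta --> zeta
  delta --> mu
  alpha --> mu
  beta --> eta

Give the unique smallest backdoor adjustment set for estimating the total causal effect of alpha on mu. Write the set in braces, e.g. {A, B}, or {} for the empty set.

Variables eligible for adjustment (non-descendants of alpha, excluding alpha and mu): {beta, delta, eps, eta, zeta}.
Backdoor paths from alpha to mu:
  P1: alpha <- beta -> eta <- delta -> mu
  P2: alpha <- beta -> eta -> mu
  P3: alpha <- beta -> eta -> lam <- mu
  P4: alpha <- beta -> lam <- eta <- delta -> mu
  P5: alpha <- beta -> lam <- eta -> mu
  P6: alpha <- beta -> lam <- mu
  P7: alpha <- eps -> mu
The empty set is not sufficient: P2 (alpha <- beta -> eta -> mu) has no collider blocking it and no conditioned non-collider, so it is open.
Try {beta, eps}:
  P1: blocked at fork node beta ∈ conditioning set.
  P2: blocked at fork node beta ∈ conditioning set.
  P3: blocked at fork node beta ∈ conditioning set.
  P4: blocked at fork node beta ∈ conditioning set.
  P5: blocked at fork node beta ∈ conditioning set.
  P6: blocked at fork node beta ∈ conditioning set.
  P7: blocked at fork node eps ∈ conditioning set.
{beta, eps} contains no descendant of alpha and blocks every backdoor path.
Every element of {beta, eps} is needed (dropping beta leaves P2 open; dropping eps leaves P7 open), so no proper subset is valid.
Among all size-2 subsets of the eligible variables, only {beta, eps} blocks every backdoor path, so it is the unique smallest valid adjustment set.

{beta, eps}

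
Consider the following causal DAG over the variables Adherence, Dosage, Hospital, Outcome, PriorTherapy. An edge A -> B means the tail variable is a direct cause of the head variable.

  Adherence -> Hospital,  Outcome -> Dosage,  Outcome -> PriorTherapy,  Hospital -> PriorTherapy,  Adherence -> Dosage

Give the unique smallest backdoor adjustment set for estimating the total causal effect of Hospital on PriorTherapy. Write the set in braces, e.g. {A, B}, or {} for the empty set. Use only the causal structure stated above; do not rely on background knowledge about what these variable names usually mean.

{}

Variables eligible for adjustment (non-descendants of Hospital, excluding Hospital and PriorTherapy): {Adherence, Dosage, Outcome}.
Backdoor paths from Hospital to PriorTherapy:
  P1: Hospital <- Adherence -> Dosage <- Outcome -> PriorTherapy
Each backdoor path contains an unconditioned collider, so every path is already blocked with the empty conditioning set:
  P1: blocked at collider Dosage (neither it nor any descendant is in the conditioning set).
The empty set is therefore the unique smallest valid set.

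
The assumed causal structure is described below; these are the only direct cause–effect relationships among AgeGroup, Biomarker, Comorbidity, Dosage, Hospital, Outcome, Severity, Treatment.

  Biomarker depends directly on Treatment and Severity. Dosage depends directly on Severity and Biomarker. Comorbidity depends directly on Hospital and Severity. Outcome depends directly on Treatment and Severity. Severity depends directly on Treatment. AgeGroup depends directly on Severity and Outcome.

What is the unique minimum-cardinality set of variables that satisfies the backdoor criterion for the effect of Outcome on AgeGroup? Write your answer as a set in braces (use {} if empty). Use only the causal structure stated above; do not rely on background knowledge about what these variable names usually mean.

{Severity}

Variables eligible for adjustment (non-descendants of Outcome, excluding Outcome and AgeGroup): {Biomarker, Comorbidity, Dosage, Hospital, Severity, Treatment}.
Backdoor paths from Outcome to AgeGroup:
  P1: Outcome <- Treatment -> Severity -> AgeGroup
  P2: Outcome <- Treatment -> Biomarker <- Severity -> AgeGroup
  P3: Outcome <- Treatment -> Biomarker -> Dosage <- Severity -> AgeGroup
  P4: Outcome <- Severity -> AgeGroup
The empty set is not sufficient: P1 (Outcome <- Treatment -> Severity -> AgeGroup) has no collider blocking it and no conditioned non-collider, so it is open.
Try {Severity}:
  P1: blocked at chain node Severity ∈ conditioning set.
  P2: blocked at collider Biomarker (neither it nor any descendant is in the conditioning set).
  P3: blocked at collider Dosage (neither it nor any descendant is in the conditioning set).
  P4: blocked at fork node Severity ∈ conditioning set.
{Severity} contains no descendant of Outcome and blocks every backdoor path.
No other singleton works — e.g. {Treatment} leaves P4 open — so {Severity} is the unique smallest valid adjustment set.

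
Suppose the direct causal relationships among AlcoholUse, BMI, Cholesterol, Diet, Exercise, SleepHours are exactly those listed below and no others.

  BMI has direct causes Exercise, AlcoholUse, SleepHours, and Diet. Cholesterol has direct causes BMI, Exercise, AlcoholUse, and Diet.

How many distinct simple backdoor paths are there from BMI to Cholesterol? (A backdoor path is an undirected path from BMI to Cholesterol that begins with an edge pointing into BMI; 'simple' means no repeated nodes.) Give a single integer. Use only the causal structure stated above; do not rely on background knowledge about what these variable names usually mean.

3

A backdoor path from BMI to Cholesterol is any simple undirected path whose first edge points into BMI (i.e. leaves BMI via a parent).
Parents of BMI: {AlcoholUse, Diet, Exercise, SleepHours}.
Enumerating:
  P1: BMI <- AlcoholUse -> Cholesterol
  P2: BMI <- Exercise -> Cholesterol
  P3: BMI <- Diet -> Cholesterol
That exhausts the simple backdoor paths. Count: 3.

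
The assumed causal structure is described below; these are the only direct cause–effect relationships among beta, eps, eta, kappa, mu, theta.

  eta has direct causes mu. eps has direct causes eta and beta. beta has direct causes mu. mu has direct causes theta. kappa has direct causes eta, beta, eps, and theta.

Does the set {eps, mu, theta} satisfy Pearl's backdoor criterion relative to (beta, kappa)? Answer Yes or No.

Backdoor paths from beta to kappa (paths whose first edge points into beta):
  P1: beta <- mu <- theta -> kappa
  P2: beta <- mu -> eta -> eps -> kappa
  P3: beta <- mu -> eta -> kappa
Condition 1 (no descendant of beta in the set): FAILS — eps is a descendant of beta.
Condition 2 (every backdoor path blocked by {eps, mu, theta}):
  P1: blocked at chain node mu ∈ conditioning set.
  P2: blocked at fork node mu ∈ conditioning set.
  P3: blocked at fork node mu ∈ conditioning set.
{eps, mu, theta} does not satisfy the backdoor criterion.

No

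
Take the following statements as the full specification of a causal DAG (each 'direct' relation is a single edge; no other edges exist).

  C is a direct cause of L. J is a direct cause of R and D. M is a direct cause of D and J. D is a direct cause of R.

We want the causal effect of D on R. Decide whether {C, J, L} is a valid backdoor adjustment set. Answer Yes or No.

Yes

Backdoor paths from D to R (paths whose first edge points into D):
  P1: D <- M -> J -> R
  P2: D <- J -> R
Condition 1 (no descendant of D in the set): holds — descendants of D are {R}; none are in {C, J, L}.
Condition 2 (every backdoor path blocked by {C, J, L}):
  P1: blocked at chain node J ∈ conditioning set.
  P2: blocked at fork node J ∈ conditioning set.
{C, J, L} satisfies the backdoor criterion.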